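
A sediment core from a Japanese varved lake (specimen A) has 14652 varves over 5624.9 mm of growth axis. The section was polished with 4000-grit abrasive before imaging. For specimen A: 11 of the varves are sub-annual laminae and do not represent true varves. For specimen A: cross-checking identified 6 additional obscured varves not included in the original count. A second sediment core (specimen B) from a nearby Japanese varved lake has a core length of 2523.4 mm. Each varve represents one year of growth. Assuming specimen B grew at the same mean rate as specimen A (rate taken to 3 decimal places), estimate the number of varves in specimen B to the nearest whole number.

Specimen A: true varve count = 14652 − 11 + 6 = 14647.
A: Extension rate ≈ 5624.9 / 14647 = 0.384 mm/yr.
For B, 2523.4 / 0.384 = 6571.35 years ≈ 6571 varves.

6571 varves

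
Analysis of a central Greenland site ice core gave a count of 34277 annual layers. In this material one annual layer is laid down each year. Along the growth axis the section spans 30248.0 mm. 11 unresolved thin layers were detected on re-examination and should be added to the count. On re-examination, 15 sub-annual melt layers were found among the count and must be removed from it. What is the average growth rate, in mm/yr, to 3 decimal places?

0.883 mm/yr

After corrections the count is 34277 − 15 + 11 = 34273 annual layers.
30248.0 mm over 34273 years gives 30248.0 / 34273 ≈ 0.883 mm/yr.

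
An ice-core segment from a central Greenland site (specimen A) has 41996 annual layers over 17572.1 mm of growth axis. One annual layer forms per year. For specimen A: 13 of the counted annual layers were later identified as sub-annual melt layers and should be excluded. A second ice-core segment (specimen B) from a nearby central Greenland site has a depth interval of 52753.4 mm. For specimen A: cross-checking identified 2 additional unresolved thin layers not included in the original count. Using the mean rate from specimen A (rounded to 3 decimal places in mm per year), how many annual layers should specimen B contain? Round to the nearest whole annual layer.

Specimen A: adjusted count: 41996 − 13 + 2 = 41985 annual layers.
A: Extension rate ≈ 17572.1 / 41985 = 0.419 mm/year.
Specimen B: 52753.4 mm / 0.419 mm per year = 125903.10 years ≈ 125903 annual layers.

125903 annual layers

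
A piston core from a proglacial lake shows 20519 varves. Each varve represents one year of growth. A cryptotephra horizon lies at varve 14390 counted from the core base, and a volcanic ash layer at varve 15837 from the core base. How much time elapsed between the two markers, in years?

1447 yr

The two markers are separated by 15837 − 14390 = 1447 varves.
One varve per year makes the interval 1447 years.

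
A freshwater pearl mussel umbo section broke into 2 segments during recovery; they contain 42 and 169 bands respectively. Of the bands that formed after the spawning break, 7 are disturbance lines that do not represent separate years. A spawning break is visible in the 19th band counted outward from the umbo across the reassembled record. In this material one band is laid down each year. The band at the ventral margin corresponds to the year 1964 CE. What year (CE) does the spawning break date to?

1779 CE

Total bands = 42 + 169 = 211.
Between band 19 and the ventral margin there are 211 − 19 = 192 bands.
Removing the 7 false bands leaves 192 − 7 = 185 true bands beyond the spawning break.
The band at the ventral margin is 1964 CE, so the spawning break dates to 1964 − 185 = 1779 CE.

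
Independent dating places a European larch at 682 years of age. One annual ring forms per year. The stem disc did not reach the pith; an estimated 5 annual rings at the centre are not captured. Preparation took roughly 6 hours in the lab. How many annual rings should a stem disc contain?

677 annual rings

Expected annual rings over 682 years: 682.
682 − 5 missed = 677 annual rings expected in the prepared section.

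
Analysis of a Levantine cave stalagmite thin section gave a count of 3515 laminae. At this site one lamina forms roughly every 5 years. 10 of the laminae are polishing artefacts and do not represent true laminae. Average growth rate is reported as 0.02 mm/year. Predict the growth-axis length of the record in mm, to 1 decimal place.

Adjusted count: 3515 − 10 = 3505 laminae.
3505 laminae at 5 years each span 3505 × 5 = 17525 years.
17525 years at 0.02 mm/year gives 0.02 × 17525 = 350.5 mm.

350.5 mm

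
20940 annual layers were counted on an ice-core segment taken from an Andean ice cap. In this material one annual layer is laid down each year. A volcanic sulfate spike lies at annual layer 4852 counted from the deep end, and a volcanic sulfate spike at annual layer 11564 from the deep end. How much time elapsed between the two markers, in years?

6712 years

11564 − 4852 = 6712 annual layers lie between the two events.
At one annual layer per year, 6712 years elapsed between them.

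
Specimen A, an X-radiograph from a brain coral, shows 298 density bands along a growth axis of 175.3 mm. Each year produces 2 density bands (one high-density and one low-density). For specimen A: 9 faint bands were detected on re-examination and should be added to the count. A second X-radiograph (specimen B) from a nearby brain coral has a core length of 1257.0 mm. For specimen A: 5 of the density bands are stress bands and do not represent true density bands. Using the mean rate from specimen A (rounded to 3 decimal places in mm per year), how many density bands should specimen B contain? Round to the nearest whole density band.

2165 density bands

Specimen A: after corrections the count is 298 − 5 + 9 = 302 density bands.
Specimen A: 302 density bands at 2 per year is 302 / 2 = 151 years.
A: Extension rate ≈ 175.3 / 151 = 1.161 mm per year.
For B, 1257.0 / 1.161 = 1082.69 years; at 2 density bands per year that is 1082.69 × 2 ≈ 2165 density bands.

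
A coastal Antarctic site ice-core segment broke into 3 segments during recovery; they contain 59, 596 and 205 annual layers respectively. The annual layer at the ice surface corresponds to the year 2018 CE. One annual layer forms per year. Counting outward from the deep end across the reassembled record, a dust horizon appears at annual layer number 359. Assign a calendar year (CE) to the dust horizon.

Total annual layers = 59 + 596 + 205 = 860.
Between annual layer 359 and the ice surface there are 860 − 359 = 501 annual layers.
The annual layer at the ice surface is 2018 CE, so the dust horizon dates to 2018 − 501 = 1517 CE.

1517 CE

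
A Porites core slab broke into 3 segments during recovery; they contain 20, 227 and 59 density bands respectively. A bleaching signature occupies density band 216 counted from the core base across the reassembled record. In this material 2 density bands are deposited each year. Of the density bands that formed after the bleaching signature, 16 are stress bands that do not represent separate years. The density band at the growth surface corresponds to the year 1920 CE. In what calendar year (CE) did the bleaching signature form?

Total density bands = 20 + 227 + 59 = 306.
The bleaching signature sits at density band 216 from the core base, so 306 − 216 = 90 density bands formed after it.
90 − 16 false = 74 true density bands after the bleaching signature.
74 density bands at 2 per year is 74 / 2 = 37 years.
1920 − 37 = 1883 CE.

1883 CE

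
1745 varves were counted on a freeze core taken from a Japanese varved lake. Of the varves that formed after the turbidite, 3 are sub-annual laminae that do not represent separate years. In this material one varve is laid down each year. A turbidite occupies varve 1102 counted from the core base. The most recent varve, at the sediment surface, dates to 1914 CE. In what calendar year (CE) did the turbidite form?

Between varve 1102 and the sediment surface there are 1745 − 1102 = 643 varves.
643 − 3 false = 640 true varves after the turbidite.
Counting back 640 years from 1914 CE places the turbidite in 1914 − 640 = 1274 CE.

1274 CE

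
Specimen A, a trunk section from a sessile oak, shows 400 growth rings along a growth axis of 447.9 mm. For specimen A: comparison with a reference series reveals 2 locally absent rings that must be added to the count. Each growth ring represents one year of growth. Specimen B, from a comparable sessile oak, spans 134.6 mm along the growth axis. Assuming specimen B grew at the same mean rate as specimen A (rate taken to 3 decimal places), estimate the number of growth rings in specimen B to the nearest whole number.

121 growth rings

Specimen A: correcting the raw count gives 400 + 2 = 402 true growth rings.
A: Mean rate = 447.9 mm / 402 years ≈ 1.114 mm per year.
B spans 134.6 / 1.114 = 120.83 years ≈ 121 growth rings.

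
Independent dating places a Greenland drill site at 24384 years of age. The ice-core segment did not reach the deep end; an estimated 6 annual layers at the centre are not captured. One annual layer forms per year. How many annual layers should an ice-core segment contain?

At one annual layer per year, 24384 years correspond to 24384 annual layers.
Less the 6 uncaptured annual layers: 24384 − 6 = 24378.

24378 annual layers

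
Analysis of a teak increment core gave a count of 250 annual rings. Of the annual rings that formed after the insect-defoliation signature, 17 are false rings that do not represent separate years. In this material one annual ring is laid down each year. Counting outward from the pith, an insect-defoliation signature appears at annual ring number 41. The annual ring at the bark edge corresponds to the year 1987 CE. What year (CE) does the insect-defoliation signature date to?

Between annual ring 41 and the bark edge there are 250 − 41 = 209 annual rings.
209 − 17 false = 192 true annual rings after the insect-defoliation signature.
1987 − 192 = 1795 CE.

1795 CE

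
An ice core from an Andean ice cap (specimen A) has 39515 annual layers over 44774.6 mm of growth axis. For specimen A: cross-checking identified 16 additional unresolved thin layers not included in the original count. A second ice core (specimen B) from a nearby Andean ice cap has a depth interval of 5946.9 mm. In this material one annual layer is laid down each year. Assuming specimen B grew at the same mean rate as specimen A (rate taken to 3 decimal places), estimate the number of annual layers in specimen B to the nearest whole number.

5249 annual layers

Specimen A: correcting the raw count gives 39515 + 16 = 39531 true annual layers.
A: Extension rate ≈ 44774.6 / 39531 = 1.133 mm per year.
B spans 5946.9 / 1.133 = 5248.81 years ≈ 5249 annual layers.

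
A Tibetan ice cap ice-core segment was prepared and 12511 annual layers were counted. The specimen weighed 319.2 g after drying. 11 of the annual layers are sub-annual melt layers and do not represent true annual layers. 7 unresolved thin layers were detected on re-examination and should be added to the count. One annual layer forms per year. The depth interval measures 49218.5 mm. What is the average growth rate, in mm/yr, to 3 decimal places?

3.935 mm/yr

Adjusted count: 12511 − 11 + 7 = 12507 annual layers.
Extension rate ≈ 49218.5 / 12507 = 3.935 mm/yr.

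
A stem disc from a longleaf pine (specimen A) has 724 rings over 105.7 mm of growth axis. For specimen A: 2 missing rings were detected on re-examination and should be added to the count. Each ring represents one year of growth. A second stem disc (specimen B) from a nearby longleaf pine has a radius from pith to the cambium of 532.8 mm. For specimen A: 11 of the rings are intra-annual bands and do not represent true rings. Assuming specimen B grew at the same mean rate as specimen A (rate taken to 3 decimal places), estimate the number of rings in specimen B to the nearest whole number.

Specimen A: adjusted count: 724 − 11 + 2 = 715 rings.
A: Mean rate = 105.7 mm / 715 years ≈ 0.148 mm/yr.
B spans 532.8 / 0.148 = 3600.00 years ≈ 3600 rings.

3600 rings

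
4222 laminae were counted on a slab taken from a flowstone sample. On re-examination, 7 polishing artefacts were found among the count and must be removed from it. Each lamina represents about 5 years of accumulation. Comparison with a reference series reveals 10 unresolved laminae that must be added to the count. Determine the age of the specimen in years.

21125 years

Correcting the raw count gives 4222 − 7 + 10 = 4225 true laminae.
4225 laminae at 5 years each span 4225 × 5 = 21125 years.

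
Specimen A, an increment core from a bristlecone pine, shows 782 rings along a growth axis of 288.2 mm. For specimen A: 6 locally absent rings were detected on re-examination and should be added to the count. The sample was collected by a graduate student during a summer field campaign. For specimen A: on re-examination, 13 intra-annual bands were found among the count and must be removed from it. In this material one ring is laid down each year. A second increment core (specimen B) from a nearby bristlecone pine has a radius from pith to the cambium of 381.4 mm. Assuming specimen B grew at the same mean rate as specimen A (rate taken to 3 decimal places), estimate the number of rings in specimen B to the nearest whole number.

Specimen A: adjusted count: 782 − 13 + 6 = 775 rings.
A: Mean rate = 288.2 mm / 775 years ≈ 0.372 mm/yr.
B spans 381.4 / 0.372 = 1025.27 years ≈ 1025 rings.

1025 rings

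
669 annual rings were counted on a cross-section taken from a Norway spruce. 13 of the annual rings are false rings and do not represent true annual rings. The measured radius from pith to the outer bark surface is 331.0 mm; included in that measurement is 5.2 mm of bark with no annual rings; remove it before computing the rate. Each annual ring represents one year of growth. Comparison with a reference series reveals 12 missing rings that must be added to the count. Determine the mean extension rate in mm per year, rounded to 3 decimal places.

True annual ring count = 669 − 13 + 12 = 668.
Net length = 331.0 − 5.2 = 325.8 mm.
325.8 mm over 668 years gives 325.8 / 668 ≈ 0.488 mm per year.

0.488 mm per year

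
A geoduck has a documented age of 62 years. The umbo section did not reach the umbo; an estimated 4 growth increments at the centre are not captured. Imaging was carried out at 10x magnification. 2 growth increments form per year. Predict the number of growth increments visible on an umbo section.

Expected growth increments: 62 × 2 = 124.
Subtracting the 4 growth increments not captured gives 124 − 4 = 120 growth increments in the record.

120 growth increments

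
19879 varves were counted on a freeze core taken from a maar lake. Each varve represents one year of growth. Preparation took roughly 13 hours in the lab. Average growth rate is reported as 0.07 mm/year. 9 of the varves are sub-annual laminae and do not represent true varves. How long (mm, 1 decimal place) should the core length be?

After corrections the count is 19879 − 9 = 19870 varves.
Length ≈ 0.07 × 19870 = 1390.9 mm.

1390.9 mm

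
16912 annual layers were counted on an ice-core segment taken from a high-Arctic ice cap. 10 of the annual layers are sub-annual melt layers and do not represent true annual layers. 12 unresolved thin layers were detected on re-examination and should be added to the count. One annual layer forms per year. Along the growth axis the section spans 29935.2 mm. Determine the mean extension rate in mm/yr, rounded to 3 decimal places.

1.770 mm/yr

Correcting the raw count gives 16912 − 10 + 12 = 16914 true annual layers.
29935.2 mm over 16914 years gives 29935.2 / 16914 ≈ 1.770 mm/yr.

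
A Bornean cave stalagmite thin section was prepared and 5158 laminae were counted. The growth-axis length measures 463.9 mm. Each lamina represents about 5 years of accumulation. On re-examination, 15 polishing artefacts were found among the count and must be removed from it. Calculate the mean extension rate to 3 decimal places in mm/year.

0.018 mm/year

After corrections the count is 5158 − 15 = 5143 laminae.
At 5 years per lamina, 5143 × 5 = 25715 years.
Extension rate ≈ 463.9 / 25715 = 0.018 mm/year.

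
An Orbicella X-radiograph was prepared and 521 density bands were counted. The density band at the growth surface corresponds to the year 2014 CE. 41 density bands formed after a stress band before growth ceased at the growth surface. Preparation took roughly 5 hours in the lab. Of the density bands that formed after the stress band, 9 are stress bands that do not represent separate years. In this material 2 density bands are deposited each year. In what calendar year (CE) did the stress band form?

There are 41 density bands younger than the stress band.
41 − 9 false = 32 true density bands after the stress band.
With 2 density bands per year, 32 / 2 = 16 years.
The density band at the growth surface is 2014 CE, so the stress band dates to 2014 − 16 = 1998 CE.

1998 CE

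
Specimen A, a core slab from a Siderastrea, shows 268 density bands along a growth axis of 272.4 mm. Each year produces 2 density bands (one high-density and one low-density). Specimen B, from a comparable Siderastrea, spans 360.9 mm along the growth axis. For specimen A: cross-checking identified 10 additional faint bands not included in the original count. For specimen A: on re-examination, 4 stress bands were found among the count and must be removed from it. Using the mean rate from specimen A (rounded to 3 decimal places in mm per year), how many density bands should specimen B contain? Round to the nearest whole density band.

Specimen A: after corrections the count is 268 − 4 + 10 = 274 density bands.
Specimen A: dividing by 2 density bands per year: 274 / 2 = 137 years.
A: Mean rate = 272.4 mm / 137 years ≈ 1.988 mm/year.
B spans 360.9 / 1.988 = 181.54 years; at 2 density bands per year that is 181.54 × 2 ≈ 363 density bands.

363 density bands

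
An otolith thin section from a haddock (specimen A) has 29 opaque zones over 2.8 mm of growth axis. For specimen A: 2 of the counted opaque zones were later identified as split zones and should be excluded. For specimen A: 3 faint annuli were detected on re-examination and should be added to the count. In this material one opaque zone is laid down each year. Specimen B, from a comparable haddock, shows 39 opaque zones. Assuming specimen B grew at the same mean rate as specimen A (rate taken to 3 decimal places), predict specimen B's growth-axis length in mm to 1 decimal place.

3.6 mm

Specimen A: correcting the raw count gives 29 − 2 + 3 = 30 true opaque zones.
A: Mean rate = 2.8 mm / 30 years ≈ 0.093 mm/yr.
For B, 0.093 mm/year × 39 years = 3.6 mm.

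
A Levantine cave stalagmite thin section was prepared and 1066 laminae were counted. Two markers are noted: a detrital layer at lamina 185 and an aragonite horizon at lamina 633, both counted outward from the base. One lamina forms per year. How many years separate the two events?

448 years

Separation: 633 − 185 = 448 laminae.
That is 448 years at one lamina per year.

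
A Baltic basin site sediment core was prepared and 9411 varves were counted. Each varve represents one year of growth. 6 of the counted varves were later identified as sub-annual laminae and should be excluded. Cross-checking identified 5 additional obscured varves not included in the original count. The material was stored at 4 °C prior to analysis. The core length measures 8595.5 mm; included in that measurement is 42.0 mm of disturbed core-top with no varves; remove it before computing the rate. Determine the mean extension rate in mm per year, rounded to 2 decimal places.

Correcting the raw count gives 9411 − 6 + 5 = 9410 true varves.
The growth record spans 8595.5 − 42.0 = 8553.5 mm.
Extension rate ≈ 8553.5 / 9410 = 0.91 mm per year.

0.91 mm per year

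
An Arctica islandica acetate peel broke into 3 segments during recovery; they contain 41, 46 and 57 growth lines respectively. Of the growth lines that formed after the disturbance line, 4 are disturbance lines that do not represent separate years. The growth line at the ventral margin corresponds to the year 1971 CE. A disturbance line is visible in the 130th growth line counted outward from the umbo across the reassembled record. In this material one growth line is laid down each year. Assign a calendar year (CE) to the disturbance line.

Total growth lines = 41 + 46 + 57 = 144.
Between growth line 130 and the ventral margin there are 144 − 130 = 14 growth lines.
14 − 4 false = 10 true growth lines after the disturbance line.
The growth line at the ventral margin is 1971 CE, so the disturbance line dates to 1971 − 10 = 1961 CE.

1961 CE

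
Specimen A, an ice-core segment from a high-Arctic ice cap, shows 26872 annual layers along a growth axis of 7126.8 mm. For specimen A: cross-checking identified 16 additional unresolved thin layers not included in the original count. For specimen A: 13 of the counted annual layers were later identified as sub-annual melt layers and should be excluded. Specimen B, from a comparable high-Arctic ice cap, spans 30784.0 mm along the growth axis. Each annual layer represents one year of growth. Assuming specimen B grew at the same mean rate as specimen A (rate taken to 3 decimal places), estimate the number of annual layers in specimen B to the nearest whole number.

Specimen A: adjusted count: 26872 − 13 + 16 = 26875 annual layers.
A: Mean rate = 7126.8 mm / 26875 years ≈ 0.265 mm per year.
B spans 30784.0 / 0.265 = 116166.04 years ≈ 116166 annual layers.

116166 annual layers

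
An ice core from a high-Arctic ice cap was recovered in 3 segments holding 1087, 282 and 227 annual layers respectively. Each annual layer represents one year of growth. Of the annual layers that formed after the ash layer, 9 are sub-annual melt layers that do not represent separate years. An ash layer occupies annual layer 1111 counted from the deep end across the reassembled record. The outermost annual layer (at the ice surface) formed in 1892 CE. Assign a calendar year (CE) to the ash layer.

1416 CE

Total annual layers = 1087 + 282 + 227 = 1596.
Between annual layer 1111 and the ice surface there are 1596 − 1111 = 485 annual layers.
485 − 9 false = 476 true annual layers after the ash layer.
1892 − 476 = 1416 CE.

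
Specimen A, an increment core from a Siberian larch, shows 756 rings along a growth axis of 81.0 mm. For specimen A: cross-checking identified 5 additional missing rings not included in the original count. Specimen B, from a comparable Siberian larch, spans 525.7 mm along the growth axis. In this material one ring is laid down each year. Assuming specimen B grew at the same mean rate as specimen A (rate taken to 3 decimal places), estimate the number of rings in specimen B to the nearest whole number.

4959 rings

Specimen A: correcting the raw count gives 756 + 5 = 761 true rings.
A: Mean rate = 81.0 mm / 761 years ≈ 0.106 mm per year.
B spans 525.7 / 0.106 = 4959.43 years ≈ 4959 rings.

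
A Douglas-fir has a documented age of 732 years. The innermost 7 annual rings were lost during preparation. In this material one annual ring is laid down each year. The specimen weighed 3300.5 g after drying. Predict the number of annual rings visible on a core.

At one annual ring per year, 732 years correspond to 732 annual rings.
Less the 7 uncaptured annual rings: 732 − 7 = 725.

725 annual rings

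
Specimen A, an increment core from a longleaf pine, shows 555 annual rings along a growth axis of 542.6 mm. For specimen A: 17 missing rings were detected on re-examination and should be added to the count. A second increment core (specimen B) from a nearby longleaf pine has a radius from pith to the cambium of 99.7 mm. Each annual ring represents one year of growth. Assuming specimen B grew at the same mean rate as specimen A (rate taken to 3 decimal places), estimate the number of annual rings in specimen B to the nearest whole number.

Specimen A: true annual ring count = 555 + 17 = 572.
A: Extension rate ≈ 542.6 / 572 = 0.949 mm/yr.
B spans 99.7 / 0.949 = 105.06 years ≈ 105 annual rings.

105 annual rings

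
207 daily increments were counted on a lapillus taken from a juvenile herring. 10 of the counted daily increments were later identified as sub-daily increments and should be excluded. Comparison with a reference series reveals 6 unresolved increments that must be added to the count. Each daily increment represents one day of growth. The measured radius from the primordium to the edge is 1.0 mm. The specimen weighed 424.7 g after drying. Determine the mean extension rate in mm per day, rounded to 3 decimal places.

0.005 mm per day

Adjusted count: 207 − 10 + 6 = 203 daily increments.
1.0 mm over 203 days gives 1.0 / 203 ≈ 0.005 mm per day.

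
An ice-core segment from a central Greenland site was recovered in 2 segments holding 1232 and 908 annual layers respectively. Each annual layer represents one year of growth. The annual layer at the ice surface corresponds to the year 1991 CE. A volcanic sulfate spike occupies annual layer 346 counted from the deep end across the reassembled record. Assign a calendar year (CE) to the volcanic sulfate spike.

197 CE

Total annual layers = 1232 + 908 = 2140.
Between annual layer 346 and the ice surface there are 2140 − 346 = 1794 annual layers.
1991 − 1794 = 197 CE.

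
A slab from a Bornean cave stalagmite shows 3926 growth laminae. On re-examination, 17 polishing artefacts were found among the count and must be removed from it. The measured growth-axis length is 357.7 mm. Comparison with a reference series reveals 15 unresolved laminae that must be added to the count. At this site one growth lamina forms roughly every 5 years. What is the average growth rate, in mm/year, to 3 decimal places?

0.018 mm/year

Adjusted count: 3926 − 17 + 15 = 3924 growth laminae.
Multiplying by 5 years per growth lamina: 3924 × 5 = 19620 years.
357.7 mm over 19620 years gives 357.7 / 19620 ≈ 0.018 mm/year.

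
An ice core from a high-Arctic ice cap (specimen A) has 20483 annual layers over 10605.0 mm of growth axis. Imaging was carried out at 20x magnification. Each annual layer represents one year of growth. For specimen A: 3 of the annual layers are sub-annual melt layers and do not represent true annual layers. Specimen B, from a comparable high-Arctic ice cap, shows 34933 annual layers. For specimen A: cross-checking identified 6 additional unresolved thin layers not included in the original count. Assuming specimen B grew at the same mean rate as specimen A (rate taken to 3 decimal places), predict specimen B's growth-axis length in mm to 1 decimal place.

Specimen A: adjusted count: 20483 − 3 + 6 = 20486 annual layers.
A: Extension rate ≈ 10605.0 / 20486 = 0.518 mm/yr.
For B, 0.518 mm/year × 34933 years = 18095.3 mm.

18095.3 mm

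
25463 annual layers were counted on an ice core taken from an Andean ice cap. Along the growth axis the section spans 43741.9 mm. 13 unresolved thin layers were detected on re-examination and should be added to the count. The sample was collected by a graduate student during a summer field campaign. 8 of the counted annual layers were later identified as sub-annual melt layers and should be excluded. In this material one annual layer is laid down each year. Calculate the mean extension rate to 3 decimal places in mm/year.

Correcting the raw count gives 25463 − 8 + 13 = 25468 true annual layers.
Extension rate ≈ 43741.9 / 25468 = 1.718 mm/year.

1.718 mm/year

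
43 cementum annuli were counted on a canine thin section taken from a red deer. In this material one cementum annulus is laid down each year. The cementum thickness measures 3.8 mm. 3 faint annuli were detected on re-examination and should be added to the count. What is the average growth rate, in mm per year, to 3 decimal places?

0.083 mm per year

True cementum annulus count = 43 + 3 = 46.
Mean rate = 3.8 mm / 46 years ≈ 0.083 mm per year.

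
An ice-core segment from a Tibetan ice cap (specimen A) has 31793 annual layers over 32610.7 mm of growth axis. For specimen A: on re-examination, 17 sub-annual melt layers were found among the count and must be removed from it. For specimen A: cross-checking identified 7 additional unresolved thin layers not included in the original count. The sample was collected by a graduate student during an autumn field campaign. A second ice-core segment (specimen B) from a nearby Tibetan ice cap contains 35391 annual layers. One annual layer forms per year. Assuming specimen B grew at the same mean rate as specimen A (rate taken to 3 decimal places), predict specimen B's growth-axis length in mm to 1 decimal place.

36311.2 mm

Specimen A: correcting the raw count gives 31793 − 17 + 7 = 31783 true annual layers.
A: 32610.7 mm over 31783 years gives 32610.7 / 31783 ≈ 1.026 mm/year.
For B, 1.026 mm/year × 35391 years = 36311.2 mm.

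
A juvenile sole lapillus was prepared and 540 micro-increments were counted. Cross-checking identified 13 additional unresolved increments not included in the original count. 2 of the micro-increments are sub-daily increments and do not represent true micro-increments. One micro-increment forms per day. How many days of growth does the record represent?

After corrections the count is 540 − 2 + 13 = 551 micro-increments.
One micro-increment per day makes the duration 551 days.

551 days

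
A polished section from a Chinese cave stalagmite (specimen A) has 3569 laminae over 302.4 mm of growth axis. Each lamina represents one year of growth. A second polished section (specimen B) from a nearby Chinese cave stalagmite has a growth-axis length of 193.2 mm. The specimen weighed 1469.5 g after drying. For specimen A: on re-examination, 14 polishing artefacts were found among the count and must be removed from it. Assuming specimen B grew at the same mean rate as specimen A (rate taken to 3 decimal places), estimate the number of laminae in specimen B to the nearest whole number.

2273 laminae

Specimen A: adjusted count: 3569 − 14 = 3555 laminae.
A: 302.4 mm over 3555 years gives 302.4 / 3555 ≈ 0.085 mm/yr.
B spans 193.2 / 0.085 = 2272.94 years ≈ 2273 laminae.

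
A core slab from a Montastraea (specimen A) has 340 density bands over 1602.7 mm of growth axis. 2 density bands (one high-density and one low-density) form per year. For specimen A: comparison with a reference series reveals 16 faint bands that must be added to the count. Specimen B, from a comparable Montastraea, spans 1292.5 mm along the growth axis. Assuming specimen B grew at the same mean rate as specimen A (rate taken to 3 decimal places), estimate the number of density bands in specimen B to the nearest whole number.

Specimen A: correcting the raw count gives 340 + 16 = 356 true density bands.
Specimen A: dividing by 2 density bands per year: 356 / 2 = 178 years.
A: Mean rate = 1602.7 mm / 178 years ≈ 9.004 mm/year.
For B, 1292.5 / 9.004 = 143.55 years; at 2 density bands per year that is 143.55 × 2 ≈ 287 density bands.

287 density bands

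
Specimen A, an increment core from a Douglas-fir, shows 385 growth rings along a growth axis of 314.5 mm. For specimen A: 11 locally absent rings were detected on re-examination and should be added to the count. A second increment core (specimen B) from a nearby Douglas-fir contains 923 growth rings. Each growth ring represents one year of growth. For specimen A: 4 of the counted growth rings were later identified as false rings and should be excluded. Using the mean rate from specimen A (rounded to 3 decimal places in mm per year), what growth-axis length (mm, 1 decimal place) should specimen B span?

Specimen A: adjusted count: 385 − 4 + 11 = 392 growth rings.
A: 314.5 mm over 392 years gives 314.5 / 392 ≈ 0.802 mm/yr.
B's length ≈ 0.802 × 923 = 740.2 mm.

740.2 mm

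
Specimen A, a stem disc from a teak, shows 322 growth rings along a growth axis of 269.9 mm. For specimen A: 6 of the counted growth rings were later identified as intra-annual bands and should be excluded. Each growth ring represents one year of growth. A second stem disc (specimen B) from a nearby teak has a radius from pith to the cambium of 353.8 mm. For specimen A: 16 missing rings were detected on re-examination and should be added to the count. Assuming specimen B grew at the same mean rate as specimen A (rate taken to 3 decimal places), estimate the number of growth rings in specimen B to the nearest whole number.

435 growth rings

Specimen A: correcting the raw count gives 322 − 6 + 16 = 332 true growth rings.
A: 269.9 mm over 332 years gives 269.9 / 332 ≈ 0.813 mm/yr.
Specimen B: 353.8 mm / 0.813 mm per year = 435.18 years ≈ 435 growth rings.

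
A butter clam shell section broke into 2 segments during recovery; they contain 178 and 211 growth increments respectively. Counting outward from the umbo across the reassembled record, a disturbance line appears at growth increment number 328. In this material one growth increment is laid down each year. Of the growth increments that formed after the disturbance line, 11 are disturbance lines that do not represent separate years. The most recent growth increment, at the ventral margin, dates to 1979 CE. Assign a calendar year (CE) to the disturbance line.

1929 CE

Total growth increments = 178 + 211 = 389.
The disturbance line sits at growth increment 328 from the umbo, so 389 − 328 = 61 growth increments formed after it.
Excluding 11 false growth increments: 61 − 11 = 50.
Counting back 50 years from 1979 CE places the disturbance line in 1979 − 50 = 1929 CE.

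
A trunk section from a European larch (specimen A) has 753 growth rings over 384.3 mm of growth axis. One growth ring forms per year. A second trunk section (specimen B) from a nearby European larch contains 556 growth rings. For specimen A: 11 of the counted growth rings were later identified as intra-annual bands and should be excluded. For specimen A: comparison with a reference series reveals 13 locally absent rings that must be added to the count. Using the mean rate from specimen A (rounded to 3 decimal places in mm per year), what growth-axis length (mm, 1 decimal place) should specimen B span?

283.0 mm

Specimen A: after corrections the count is 753 − 11 + 13 = 755 growth rings.
A: Extension rate ≈ 384.3 / 755 = 0.509 mm per year.
Length of B = 0.509 × 556 = 283.0 mm.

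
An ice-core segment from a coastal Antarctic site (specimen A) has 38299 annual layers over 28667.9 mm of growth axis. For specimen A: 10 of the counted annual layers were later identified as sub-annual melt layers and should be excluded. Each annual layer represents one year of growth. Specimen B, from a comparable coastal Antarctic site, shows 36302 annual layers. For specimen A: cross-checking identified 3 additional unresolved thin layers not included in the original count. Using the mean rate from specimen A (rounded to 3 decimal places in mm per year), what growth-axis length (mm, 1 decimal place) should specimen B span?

Specimen A: adjusted count: 38299 − 10 + 3 = 38292 annual layers.
A: Extension rate ≈ 28667.9 / 38292 = 0.749 mm/year.
Length of B = 0.749 × 36302 = 27190.2 mm.

27190.2 mm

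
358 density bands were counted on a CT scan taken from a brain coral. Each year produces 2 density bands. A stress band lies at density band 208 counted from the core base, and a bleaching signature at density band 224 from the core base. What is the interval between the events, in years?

8 years

224 − 208 = 16 density bands lie between the two events.
With 2 density bands per year, 16 / 2 = 8 years.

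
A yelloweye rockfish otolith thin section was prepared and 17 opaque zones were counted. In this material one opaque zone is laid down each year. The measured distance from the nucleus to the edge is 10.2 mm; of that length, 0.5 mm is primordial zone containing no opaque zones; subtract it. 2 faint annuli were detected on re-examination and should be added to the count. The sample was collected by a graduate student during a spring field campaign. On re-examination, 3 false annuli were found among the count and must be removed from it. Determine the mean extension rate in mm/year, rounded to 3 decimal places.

0.606 mm/year

After corrections the count is 17 − 3 + 2 = 16 opaque zones.
The growth record spans 10.2 − 0.5 = 9.7 mm.
Extension rate ≈ 9.7 / 16 = 0.606 mm/year.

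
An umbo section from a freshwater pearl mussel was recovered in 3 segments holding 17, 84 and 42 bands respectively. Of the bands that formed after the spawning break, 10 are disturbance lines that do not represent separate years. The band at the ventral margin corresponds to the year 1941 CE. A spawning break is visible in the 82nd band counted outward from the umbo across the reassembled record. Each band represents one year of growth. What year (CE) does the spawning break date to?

Total bands = 17 + 84 + 42 = 143.
Between band 82 and the ventral margin there are 143 − 82 = 61 bands.
Removing the 10 false bands leaves 61 − 10 = 51 true bands beyond the spawning break.
1941 − 51 = 1890 CE.

1890 CE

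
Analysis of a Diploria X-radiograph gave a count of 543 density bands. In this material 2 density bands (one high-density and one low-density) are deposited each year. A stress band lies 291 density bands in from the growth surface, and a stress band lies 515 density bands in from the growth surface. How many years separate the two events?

515 − 291 = 224 density bands lie between the two events.
224 density bands at 2 per year is 224 / 2 = 112 years.

112 yr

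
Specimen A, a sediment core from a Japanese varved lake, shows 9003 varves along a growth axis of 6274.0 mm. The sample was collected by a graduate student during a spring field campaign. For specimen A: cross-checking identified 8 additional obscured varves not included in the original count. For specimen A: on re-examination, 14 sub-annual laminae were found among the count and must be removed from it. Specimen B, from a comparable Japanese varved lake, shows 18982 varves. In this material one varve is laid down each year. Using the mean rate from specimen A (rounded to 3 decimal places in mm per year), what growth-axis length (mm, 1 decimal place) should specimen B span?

Specimen A: adjusted count: 9003 − 14 + 8 = 8997 varves.
A: Mean rate = 6274.0 mm / 8997 years ≈ 0.697 mm per year.
For B, 0.697 mm/year × 18982 years = 13230.5 mm.

13230.5 mm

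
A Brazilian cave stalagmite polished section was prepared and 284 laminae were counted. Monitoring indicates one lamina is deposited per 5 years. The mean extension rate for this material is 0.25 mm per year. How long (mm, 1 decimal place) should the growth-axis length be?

At 5 years per lamina, 284 × 5 = 1420 years.
Length ≈ 0.25 × 1420 = 355.0 mm.

355.0 mm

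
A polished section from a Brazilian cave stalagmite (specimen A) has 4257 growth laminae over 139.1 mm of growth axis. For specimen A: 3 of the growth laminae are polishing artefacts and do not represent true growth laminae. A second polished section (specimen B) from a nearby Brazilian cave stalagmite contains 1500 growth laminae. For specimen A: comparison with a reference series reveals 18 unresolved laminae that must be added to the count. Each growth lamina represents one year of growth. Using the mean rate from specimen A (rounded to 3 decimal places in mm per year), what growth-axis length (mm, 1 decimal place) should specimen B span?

Specimen A: after corrections the count is 4257 − 3 + 18 = 4272 growth laminae.
A: Extension rate ≈ 139.1 / 4272 = 0.033 mm per year.
B's length ≈ 0.033 × 1500 = 49.5 mm.

49.5 mm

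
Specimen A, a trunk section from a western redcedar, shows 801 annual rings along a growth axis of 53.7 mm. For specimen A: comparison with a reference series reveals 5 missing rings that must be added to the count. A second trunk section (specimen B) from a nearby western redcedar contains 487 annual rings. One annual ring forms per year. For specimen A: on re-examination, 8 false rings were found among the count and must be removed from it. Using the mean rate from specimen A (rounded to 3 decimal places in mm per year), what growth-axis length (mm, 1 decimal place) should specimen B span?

32.6 mm

Specimen A: correcting the raw count gives 801 − 8 + 5 = 798 true annual rings.
A: Extension rate ≈ 53.7 / 798 = 0.067 mm per year.
For B, 0.067 mm/year × 487 years = 32.6 mm.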